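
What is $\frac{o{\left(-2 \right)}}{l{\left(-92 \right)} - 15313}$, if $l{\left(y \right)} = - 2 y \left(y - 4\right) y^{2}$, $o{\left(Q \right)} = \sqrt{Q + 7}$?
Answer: $- \frac{\sqrt{5}}{149523409} \approx -1.4955 \cdot 10^{-8}$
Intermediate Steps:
$o{\left(Q \right)} = \sqrt{7 + Q}$
$l{\left(y \right)} = - 2 y^{3} \left(-4 + y\right)$ ($l{\left(y \right)} = - 2 y \left(-4 + y\right) y^{2} = - 2 y^{3} \left(-4 + y\right)$)
$\frac{o{\left(-2 \right)}}{l{\left(-92 \right)} - 15313} = \frac{\sqrt{7 - 2}}{2 \left(-92\right)^{3} \left(4 - -92\right) - 15313} = \frac{\sqrt{5}}{2 \left(-778688\right) \left(4 + 92\right) - 15313} = \frac{\sqrt{5}}{2 \left(-778688\right) 96 - 15313} = \frac{\sqrt{5}}{-149508096 - 15313} = \frac{\sqrt{5}}{-149523409} = - \frac{\sqrt{5}}{149523409}$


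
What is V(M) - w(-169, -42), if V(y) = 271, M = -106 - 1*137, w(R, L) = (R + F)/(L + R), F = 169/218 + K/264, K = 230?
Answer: 820312345/3035868 ≈ 270.21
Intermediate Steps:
F = 23689/14388 (F = 169/218 + 230/264 = 169*(1/218) + 230*(1/264) = 169/218 + 115/132 = 23689/14388 ≈ 1.6464)
w(R, L) = (23689/14388 + R)/(L + R) (w(R, L) = (R + 23689/14388)/(L + R) = (23689/14388 + R)/(L + R))
M = -243 (M = -106 - 137 = -243)
V(M) - w(-169, -42) = 271 - (23689/14388 - 169)/(-42 - 169) = 271 - (-2407883)/((-211)*14388) = 271 - (-1)*(-2407883)/(211*14388) = 271 - 1*2407883/3035868 = 271 - 2407883/3035868 = 820312345/3035868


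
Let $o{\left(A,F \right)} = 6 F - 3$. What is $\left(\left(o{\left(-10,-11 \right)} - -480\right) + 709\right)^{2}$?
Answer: $1254400$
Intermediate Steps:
$o{\left(A,F \right)} = -3 + 6 F$
$\left(\left(o{\left(-10,-11 \right)} - -480\right) + 709\right)^{2} = \left(\left(\left(-3 + 6 \left(-11\right)\right) - -480\right) + 709\right)^{2} = \left(\left(\left(-3 - 66\right) + 480\right) + 709\right)^{2} = \left(\left(-69 + 480\right) + 709\right)^{2} = \left(411 + 709\right)^{2} = 1120^{2} = 1254400$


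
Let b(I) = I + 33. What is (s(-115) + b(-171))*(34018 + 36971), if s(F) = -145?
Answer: -20089887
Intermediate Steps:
b(I) = 33 + I
(s(-115) + b(-171))*(34018 + 36971) = (-145 + (33 - 171))*(34018 + 36971) = (-145 - 138)*70989 = -283*70989 = -20089887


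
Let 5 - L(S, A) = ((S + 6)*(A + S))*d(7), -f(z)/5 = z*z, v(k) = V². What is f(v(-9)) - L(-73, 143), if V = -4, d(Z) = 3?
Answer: -15355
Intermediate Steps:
v(k) = 16 (v(k) = (-4)² = 16)
f(z) = -5*z² (f(z) = -5*z*z = -5*z²)
L(S, A) = 5 - 3*(6 + S)*(A + S) (L(S, A) = 5 - (S + 6)*(A + S)*3 = 5 - (6 + S)*(A + S)*3 = 5 - 3*(6 + S)*(A + S))
f(v(-9)) - L(-73, 143) = -5*16² - (5 - 18*143 - 18*(-73) - 3*(-73)² - 3*143*(-73)) = -5*256 - (5 - 2574 + 1314 - 3*5329 + 31317) = -1280 - (5 - 2574 + 1314 - 15987 + 31317) = -1280 - 1*14075 = -1280 - 14075 = -15355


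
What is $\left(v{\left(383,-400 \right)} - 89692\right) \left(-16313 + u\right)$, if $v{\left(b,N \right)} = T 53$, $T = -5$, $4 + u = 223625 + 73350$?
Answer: $-25247151706$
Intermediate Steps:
$u = 296971$ ($u = -4 + \left(223625 + 73350\right) = -4 + 296975 = 296971$)
$v{\left(b,N \right)} = -265$ ($v{\left(b,N \right)} = \left(-5\right) 53 = -265$)
$\left(v{\left(383,-400 \right)} - 89692\right) \left(-16313 + u\right) = \left(-265 - 89692\right) \left(-16313 + 296971\right) = \left(-89957\right) 280658 = -25247151706$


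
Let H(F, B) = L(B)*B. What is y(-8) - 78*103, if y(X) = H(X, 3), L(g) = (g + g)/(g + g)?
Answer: -8031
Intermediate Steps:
L(g) = 1 (L(g) = (2*g)/((2*g)) = (2*g)*(1/(2*g)) = 1)
H(F, B) = B (H(F, B) = 1*B = B)
y(X) = 3
y(-8) - 78*103 = 3 - 78*103 = 3 - 8034 = -8031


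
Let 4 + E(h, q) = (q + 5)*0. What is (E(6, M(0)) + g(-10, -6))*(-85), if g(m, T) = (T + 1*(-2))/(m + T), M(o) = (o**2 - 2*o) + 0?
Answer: 595/2 ≈ 297.50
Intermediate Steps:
M(o) = o**2 - 2*o
g(m, T) = (-2 + T)/(T + m) (g(m, T) = (T - 2)/(T + m) = (-2 + T)/(T + m))
E(h, q) = -4 (E(h, q) = -4 + (q + 5)*0 = -4 + (5 + q)*0 = -4 + 0 = -4)
(E(6, M(0)) + g(-10, -6))*(-85) = (-4 + (-2 - 6)/(-6 - 10))*(-85) = (-4 - 8/(-16))*(-85) = (-4 - 1/16*(-8))*(-85) = (-4 + 1/2)*(-85) = -7/2*(-85) = 595/2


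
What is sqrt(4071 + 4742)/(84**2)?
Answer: sqrt(8813)/7056 ≈ 0.013305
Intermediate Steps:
sqrt(4071 + 4742)/(84**2) = sqrt(8813)/7056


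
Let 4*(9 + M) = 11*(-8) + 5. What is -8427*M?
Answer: 1002813/4 ≈ 2.5070e+5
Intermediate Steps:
M = -119/4 (M = -9 + (11*(-8) + 5)/4 = -9 + (-88 + 5)/4 = -9 + (¼)*(-83) = -9 - 83/4 = -119/4 ≈ -29.750)
-8427*M = -8427*(-119/4) = 1002813/4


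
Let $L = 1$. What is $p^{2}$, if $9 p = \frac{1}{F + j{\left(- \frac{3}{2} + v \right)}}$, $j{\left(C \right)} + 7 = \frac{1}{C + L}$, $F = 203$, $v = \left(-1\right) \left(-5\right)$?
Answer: $\frac{1}{3118756} \approx 3.2064 \cdot 10^{-7}$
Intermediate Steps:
$v = 5$
$j{\left(C \right)} = -7 + \frac{1}{1 + C}$ ($j{\left(C \right)} = -7 + \frac{1}{C + 1} = -7 + \frac{1}{1 + C}$)
$p = \frac{1}{1766}$ ($p = \frac{1}{9 \left(203 + \frac{-6 - 7 \left(- \frac{3}{2} + 5\right)}{1 + \left(- \frac{3}{2} + 5\right)}\right)} = \frac{1}{9 \left(203 + \frac{-6 - \frac{49}{2}}{1 + \frac{7}{2}}\right)} = \frac{1}{9 \left(203 + \frac{-6 - \frac{49}{2}}{\frac{9}{2}}\right)} = \frac{1}{9 \left(203 + \frac{2}{9} \left(- \frac{61}{2}\right)\right)} = \frac{1}{9 \left(203 - \frac{61}{9}\right)} = \frac{1}{9 \cdot \frac{1766}{9}} = \frac{1}{9} \cdot \frac{9}{1766} = \frac{1}{1766} \approx 0.00056625$)
$p^{2} = \left(\frac{1}{1766}\right)^{2} = \frac{1}{3118756}$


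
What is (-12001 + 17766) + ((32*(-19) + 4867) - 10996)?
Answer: -972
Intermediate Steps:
(-12001 + 17766) + ((32*(-19) + 4867) - 10996) = 5765 + ((-608 + 4867) - 10996) = 5765 + (4259 - 10996) = 5765 - 6737 = -972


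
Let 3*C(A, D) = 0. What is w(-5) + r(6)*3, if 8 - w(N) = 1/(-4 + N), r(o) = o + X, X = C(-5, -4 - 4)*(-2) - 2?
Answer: 181/9 ≈ 20.111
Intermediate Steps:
C(A, D) = 0 (C(A, D) = (⅓)*0 = 0)
X = -2 (X = 0*(-2) - 2 = 0 - 2 = -2)
r(o) = -2 + o (r(o) = o - 2 = -2 + o)
w(N) = 8 - 1/(-4 + N)
w(-5) + r(6)*3 = (-33 + 8*(-5))/(-4 - 5) + (-2 + 6)*3 = (-33 - 40)/(-9) + 4*3 = -⅑*(-73) + 12 = 73/9 + 12 = 181/9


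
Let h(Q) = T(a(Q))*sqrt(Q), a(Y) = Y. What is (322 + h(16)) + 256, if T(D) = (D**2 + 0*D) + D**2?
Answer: 2626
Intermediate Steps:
T(D) = 2*D**2 (T(D) = (D**2 + 0) + D**2 = D**2 + D**2 = 2*D**2)
h(Q) = 2*Q**(5/2) (h(Q) = (2*Q**2)*sqrt(Q) = 2*Q**(5/2))
(322 + h(16)) + 256 = (322 + 2*16**(5/2)) + 256 = (322 + 2*1024) + 256 = (322 + 2048) + 256 = 2370 + 256 = 2626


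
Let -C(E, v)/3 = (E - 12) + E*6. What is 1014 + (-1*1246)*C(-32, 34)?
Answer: -881154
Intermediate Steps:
C(E, v) = 36 - 21*E (C(E, v) = -3*((E - 12) + E*6) = -3*((-12 + E) + 6*E) = -3*(-12 + 7*E) = 36 - 21*E)
1014 + (-1*1246)*C(-32, 34) = 1014 + (-1*1246)*(36 - 21*(-32)) = 1014 - 1246*(36 + 672) = 1014 - 1246*708 = 1014 - 882168 = -881154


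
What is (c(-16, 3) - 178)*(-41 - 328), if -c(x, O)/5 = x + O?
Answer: 41697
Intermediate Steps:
c(x, O) = -5*O - 5*x (c(x, O) = -5*(x + O) = -5*(O + x) = -5*O - 5*x)
(c(-16, 3) - 178)*(-41 - 328) = ((-5*3 - 5*(-16)) - 178)*(-41 - 328) = ((-15 + 80) - 178)*(-369) = (65 - 178)*(-369) = -113*(-369) = 41697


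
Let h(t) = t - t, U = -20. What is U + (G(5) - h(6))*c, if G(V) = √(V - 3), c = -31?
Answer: -20 - 31*√2 ≈ -63.841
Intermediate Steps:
h(t) = 0
G(V) = √(-3 + V)
U + (G(5) - h(6))*c = -20 + (√(-3 + 5) - 1*0)*(-31) = -20 + (√2 + 0)*(-31) = -20 + √2*(-31) = -20 - 31*√2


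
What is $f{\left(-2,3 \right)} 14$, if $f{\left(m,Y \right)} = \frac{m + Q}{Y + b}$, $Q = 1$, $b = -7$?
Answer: $\frac{7}{2} \approx 3.5$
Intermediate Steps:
$f{\left(m,Y \right)} = \frac{1 + m}{-7 + Y}$ ($f{\left(m,Y \right)} = \frac{m + 1}{Y - 7} = \frac{1 + m}{-7 + Y}$)
$f{\left(-2,3 \right)} 14 = \frac{1 - 2}{-7 + 3} \cdot 14 = \frac{1}{-4} \left(-1\right) 14 = \left(- \frac{1}{4}\right) \left(-1\right) 14 = \frac{1}{4} \cdot 14 = \frac{7}{2}$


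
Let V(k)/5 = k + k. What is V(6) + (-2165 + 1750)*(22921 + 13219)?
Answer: -14998040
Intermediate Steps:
V(k) = 10*k (V(k) = 5*(k + k) = 5*(2*k) = 10*k)
V(6) + (-2165 + 1750)*(22921 + 13219) = 10*6 + (-2165 + 1750)*(22921 + 13219) = 60 - 415*36140 = 60 - 14998100 = -14998040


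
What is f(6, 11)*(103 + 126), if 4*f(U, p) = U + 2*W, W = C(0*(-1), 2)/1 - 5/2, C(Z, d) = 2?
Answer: 1145/4 ≈ 286.25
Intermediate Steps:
W = -½ (W = 2/1 - 5/2 = 2*1 - 5*½ = 2 - 5/2 = -½ ≈ -0.50000)
f(U, p) = -¼ + U/4 (f(U, p) = (U + 2*(-½))/4 = (U - 1)/4 = (-1 + U)/4 = -¼ + U/4)
f(6, 11)*(103 + 126) = (-¼ + (¼)*6)*(103 + 126) = (-¼ + 3/2)*229 = (5/4)*229 = 1145/4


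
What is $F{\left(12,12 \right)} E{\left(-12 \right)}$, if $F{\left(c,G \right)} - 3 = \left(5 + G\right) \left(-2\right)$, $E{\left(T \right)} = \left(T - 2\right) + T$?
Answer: $806$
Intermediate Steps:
$E{\left(T \right)} = -2 + 2 T$ ($E{\left(T \right)} = \left(-2 + T\right) + T = -2 + 2 T$)
$F{\left(c,G \right)} = -7 - 2 G$ ($F{\left(c,G \right)} = 3 + \left(5 + G\right) \left(-2\right) = 3 - \left(10 + 2 G\right) = -7 - 2 G$)
$F{\left(12,12 \right)} E{\left(-12 \right)} = \left(-7 - 24\right) \left(-2 + 2 \left(-12\right)\right) = \left(-7 - 24\right) \left(-2 - 24\right) = \left(-31\right) \left(-26\right) = 806$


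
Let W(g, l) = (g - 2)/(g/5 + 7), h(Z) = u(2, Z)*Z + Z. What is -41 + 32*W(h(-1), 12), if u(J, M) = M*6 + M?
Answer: -1041/41 ≈ -25.390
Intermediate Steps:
u(J, M) = 7*M (u(J, M) = 6*M + M = 7*M)
h(Z) = Z + 7*Z² (h(Z) = (7*Z)*Z + Z = 7*Z² + Z = Z + 7*Z²)
W(g, l) = (-2 + g)/(7 + g/5) (W(g, l) = (-2 + g)/(g*(⅕) + 7) = (-2 + g)/(g/5 + 7) = (-2 + g)/(7 + g/5))
-41 + 32*W(h(-1), 12) = -41 + 32*(5*(-2 - (1 + 7*(-1)))/(35 - (1 + 7*(-1)))) = -41 + 32*(5*(-2 - (1 - 7))/(35 - (1 - 7))) = -41 + 32*(5*(-2 - 1*(-6))/(35 - 1*(-6))) = -41 + 32*(5*(-2 + 6)/(35 + 6)) = -41 + 32*(5*4/41) = -41 + 32*(5*(1/41)*4) = -41 + 32*(20/41) = -41 + 640/41 = -1041/41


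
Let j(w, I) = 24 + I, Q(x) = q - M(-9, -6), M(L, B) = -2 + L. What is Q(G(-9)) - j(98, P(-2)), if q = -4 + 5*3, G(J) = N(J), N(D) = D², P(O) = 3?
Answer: -5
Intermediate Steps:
G(J) = J²
q = 11 (q = -4 + 15 = 11)
Q(x) = 22 (Q(x) = 11 - (-2 - 9) = 11 - 1*(-11) = 11 + 11 = 22)
Q(G(-9)) - j(98, P(-2)) = 22 - (24 + 3) = 22 - 1*27 = 22 - 27 = -5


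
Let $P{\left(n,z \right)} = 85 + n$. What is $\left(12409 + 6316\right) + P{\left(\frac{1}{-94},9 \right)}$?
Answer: $\frac{1768139}{94} \approx 18810.0$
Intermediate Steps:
$\left(12409 + 6316\right) + P{\left(\frac{1}{-94},9 \right)} = \left(12409 + 6316\right) + \left(85 + \frac{1}{-94}\right) = 18725 + \left(85 - \frac{1}{94}\right) = 18725 + \frac{7989}{94} = \frac{1768139}{94}$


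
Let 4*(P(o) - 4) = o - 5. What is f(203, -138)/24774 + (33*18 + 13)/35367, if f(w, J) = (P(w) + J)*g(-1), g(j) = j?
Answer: 4005851/194707124 ≈ 0.020574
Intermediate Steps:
P(o) = 11/4 + o/4 (P(o) = 4 + (o - 5)/4 = 4 + (-5 + o)/4 = 4 + (-5/4 + o/4) = 11/4 + o/4)
f(w, J) = -11/4 - J - w/4 (f(w, J) = ((11/4 + w/4) + J)*(-1) = (11/4 + J + w/4)*(-1) = -11/4 - J - w/4)
f(203, -138)/24774 + (33*18 + 13)/35367 = (-11/4 - 1*(-138) - ¼*203)/24774 + (33*18 + 13)/35367 = (-11/4 + 138 - 203/4)*(1/24774) + (594 + 13)*(1/35367) = (169/2)*(1/24774) + 607*(1/35367) = 169/49548 + 607/35367 = 4005851/194707124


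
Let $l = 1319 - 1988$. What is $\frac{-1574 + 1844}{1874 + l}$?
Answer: $\frac{54}{241} \approx 0.22407$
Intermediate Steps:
$l = -669$ ($l = 1319 - 1988 = -669$)
$\frac{-1574 + 1844}{1874 + l} = \frac{-1574 + 1844}{1874 - 669} = \frac{270}{1205} = 270 \cdot \frac{1}{1205} = \frac{54}{241}$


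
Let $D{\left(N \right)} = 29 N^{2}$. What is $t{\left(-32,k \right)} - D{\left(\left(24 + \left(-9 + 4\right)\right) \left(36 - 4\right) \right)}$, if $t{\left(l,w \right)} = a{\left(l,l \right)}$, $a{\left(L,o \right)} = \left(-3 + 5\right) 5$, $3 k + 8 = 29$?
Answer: $-10720246$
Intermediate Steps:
$k = 7$ ($k = - \frac{8}{3} + \frac{1}{3} \cdot 29 = - \frac{8}{3} + \frac{29}{3} = 7$)
$a{\left(L,o \right)} = 10$ ($a{\left(L,o \right)} = 2 \cdot 5 = 10$)
$t{\left(l,w \right)} = 10$
$t{\left(-32,k \right)} - D{\left(\left(24 + \left(-9 + 4\right)\right) \left(36 - 4\right) \right)} = 10 - 29 \left(\left(24 + \left(-9 + 4\right)\right) \left(36 - 4\right)\right)^{2} = 10 - 29 \left(\left(24 - 5\right) 32\right)^{2} = 10 - 29 \left(19 \cdot 32\right)^{2} = 10 - 29 \cdot 608^{2} = 10 - 29 \cdot 369664 = 10 - 10720256 = -10720246$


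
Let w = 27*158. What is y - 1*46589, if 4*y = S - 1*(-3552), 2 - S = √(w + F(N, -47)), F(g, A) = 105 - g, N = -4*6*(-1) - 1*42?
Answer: -91401/2 - √4389/4 ≈ -45717.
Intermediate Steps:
N = -18 (N = -24*(-1) - 42 = 24 - 42 = -18)
w = 4266
S = 2 - √4389 (S = 2 - √(4266 + (105 - 1*(-18))) = 2 - √(4266 + (105 + 18)) = 2 - √(4266 + 123) = 2 - √4389 ≈ -64.250)
y = 1777/2 - √4389/4 (y = ((2 - √4389) - 1*(-3552))/4 = ((2 - √4389) + 3552)/4 = (3554 - √4389)/4 = 1777/2 - √4389/4 ≈ 871.94)
y - 1*46589 = (1777/2 - √4389/4) - 1*46589 = (1777/2 - √4389/4) - 46589 = -91401/2 - √4389/4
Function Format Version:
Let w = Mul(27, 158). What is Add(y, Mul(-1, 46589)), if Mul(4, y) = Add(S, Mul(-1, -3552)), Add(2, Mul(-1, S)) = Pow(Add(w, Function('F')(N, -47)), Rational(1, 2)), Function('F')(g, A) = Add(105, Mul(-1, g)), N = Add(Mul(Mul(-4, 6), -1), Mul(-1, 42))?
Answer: Add(Rational(-91401, 2), Mul(Rational(-1, 4), Pow(4389, Rational(1, 2)))) ≈ -45717.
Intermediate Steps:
N = -18 (N = Add(Mul(-24, -1), -42) = Add(24, -42) = -18)
w = 4266
S = Add(2, Mul(-1, Pow(4389, Rational(1, 2)))) (S = Add(2, Mul(-1, Pow(Add(4266, Add(105, Mul(-1, -18))), Rational(1, 2)))) = Add(2, Mul(-1, Pow(Add(4266, Add(105, 18)), Rational(1, 2)))) = Add(2, Mul(-1, Pow(Add(4266, 123), Rational(1, 2)))) = Add(2, Mul(-1, Pow(4389, Rational(1, 2)))) ≈ -64.250)
y = Add(Rational(1777, 2), Mul(Rational(-1, 4), Pow(4389, Rational(1, 2)))) (y = Mul(Rational(1, 4), Add(Add(2, Mul(-1, Pow(4389, Rational(1, 2)))), Mul(-1, -3552))) = Mul(Rational(1, 4), Add(Add(2, Mul(-1, Pow(4389, Rational(1, 2)))), 3552)) = Mul(Rational(1, 4), Add(3554, Mul(-1, Pow(4389, Rational(1, 2))))) = Add(Rational(1777, 2), Mul(Rational(-1, 4), Pow(4389, Rational(1, 2)))) ≈ 871.94)
Add(y, Mul(-1, 46589)) = Add(Add(Rational(1777, 2), Mul(Rational(-1, 4), Pow(4389, Rational(1, 2)))), Mul(-1, 46589)) = Add(Add(Rational(1777, 2), Mul(Rational(-1, 4), Pow(4389, Rational(1, 2)))), -46589) = Add(Rational(-91401, 2), Mul(Rational(-1, 4), Pow(4389, Rational(1, 2))))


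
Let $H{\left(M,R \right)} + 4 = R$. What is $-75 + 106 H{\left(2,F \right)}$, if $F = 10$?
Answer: $561$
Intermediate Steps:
$H{\left(M,R \right)} = -4 + R$
$-75 + 106 H{\left(2,F \right)} = -75 + 106 \left(-4 + 10\right) = -75 + 106 \cdot 6 = -75 + 636 = 561$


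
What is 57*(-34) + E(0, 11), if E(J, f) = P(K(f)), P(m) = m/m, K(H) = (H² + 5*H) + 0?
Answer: -1937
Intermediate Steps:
K(H) = H² + 5*H
P(m) = 1
E(J, f) = 1
57*(-34) + E(0, 11) = 57*(-34) + 1 = -1938 + 1 = -1937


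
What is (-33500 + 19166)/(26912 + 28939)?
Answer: -4778/18617 ≈ -0.25665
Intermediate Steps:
(-33500 + 19166)/(26912 + 28939) = -14334/55851 = -14334*1/55851 = -4778/18617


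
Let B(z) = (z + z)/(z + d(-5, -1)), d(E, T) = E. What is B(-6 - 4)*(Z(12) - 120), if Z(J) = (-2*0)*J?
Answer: -160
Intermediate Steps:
Z(J) = 0 (Z(J) = 0*J = 0)
B(z) = 2*z/(-5 + z) (B(z) = (z + z)/(z - 5) = (2*z)/(-5 + z) = 2*z/(-5 + z))
B(-6 - 4)*(Z(12) - 120) = (2*(-6 - 4)/(-5 + (-6 - 4)))*(0 - 120) = (2*(-10)/(-5 - 10))*(-120) = (2*(-10)/(-15))*(-120) = (2*(-10)*(-1/15))*(-120) = (4/3)*(-120) = -160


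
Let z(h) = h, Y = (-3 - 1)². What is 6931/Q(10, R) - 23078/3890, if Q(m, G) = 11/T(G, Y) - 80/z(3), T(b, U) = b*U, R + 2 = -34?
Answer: -7942303889/29896595 ≈ -265.66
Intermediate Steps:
R = -36 (R = -2 - 34 = -36)
Y = 16 (Y = (-4)² = 16)
T(b, U) = U*b
Q(m, G) = -80/3 + 11/(16*G) (Q(m, G) = 11/((16*G)) - 80/3 = 11*(1/(16*G)) - 80*⅓ = 11/(16*G) - 80/3 = -80/3 + 11/(16*G))
6931/Q(10, R) - 23078/3890 = 6931/(((1/48)*(33 - 1280*(-36))/(-36))) - 23078/3890 = 6931/(((1/48)*(-1/36)*(33 + 46080))) - 23078*1/3890 = 6931/(((1/48)*(-1/36)*46113)) - 11539/1945 = 6931/(-15371/576) - 11539/1945 = 6931*(-576/15371) - 11539/1945 = -3992256/15371 - 11539/1945 = -7942303889/29896595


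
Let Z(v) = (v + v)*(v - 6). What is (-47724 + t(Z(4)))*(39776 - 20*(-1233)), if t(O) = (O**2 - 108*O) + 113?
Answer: -2940021372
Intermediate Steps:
Z(v) = 2*v*(-6 + v) (Z(v) = (2*v)*(-6 + v) = 2*v*(-6 + v))
t(O) = 113 + O**2 - 108*O
(-47724 + t(Z(4)))*(39776 - 20*(-1233)) = (-47724 + (113 + (2*4*(-6 + 4))**2 - 216*4*(-6 + 4)))*(39776 - 20*(-1233)) = (-47724 + (113 + (2*4*(-2))**2 - 216*4*(-2)))*(39776 + 24660) = (-47724 + (113 + (-16)**2 - 108*(-16)))*64436 = (-47724 + (113 + 256 + 1728))*64436 = (-47724 + 2097)*64436 = -45627*64436 = -2940021372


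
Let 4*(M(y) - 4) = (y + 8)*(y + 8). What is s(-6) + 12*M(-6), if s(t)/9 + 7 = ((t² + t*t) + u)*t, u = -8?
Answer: -3459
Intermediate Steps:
M(y) = 4 + (8 + y)²/4 (M(y) = 4 + ((y + 8)*(y + 8))/4 = 4 + ((8 + y)*(8 + y))/4 = 4 + (8 + y)²/4)
s(t) = -63 + 9*t*(-8 + 2*t²) (s(t) = -63 + 9*(((t² + t*t) - 8)*t) = -63 + 9*(((t² + t²) - 8)*t) = -63 + 9*((2*t² - 8)*t) = -63 + 9*((-8 + 2*t²)*t) = -63 + 9*(t*(-8 + 2*t²)) = -63 + 9*t*(-8 + 2*t²))
s(-6) + 12*M(-6) = (-63 - 72*(-6) + 18*(-6)³) + 12*(4 + (8 - 6)²/4) = (-63 + 432 + 18*(-216)) + 12*(4 + (¼)*2²) = (-63 + 432 - 3888) + 12*(4 + (¼)*4) = -3519 + 12*(4 + 1) = -3519 + 12*5 = -3519 + 60 = -3459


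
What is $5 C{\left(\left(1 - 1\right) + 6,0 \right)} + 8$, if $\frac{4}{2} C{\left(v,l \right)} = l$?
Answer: $8$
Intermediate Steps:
$C{\left(v,l \right)} = \frac{l}{2}$
$5 C{\left(\left(1 - 1\right) + 6,0 \right)} + 8 = 5 \cdot \frac{1}{2} \cdot 0 + 8 = 5 \cdot 0 + 8 = 0 + 8 = 8$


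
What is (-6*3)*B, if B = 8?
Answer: -144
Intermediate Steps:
(-6*3)*B = -6*3*8 = -18*8 = -144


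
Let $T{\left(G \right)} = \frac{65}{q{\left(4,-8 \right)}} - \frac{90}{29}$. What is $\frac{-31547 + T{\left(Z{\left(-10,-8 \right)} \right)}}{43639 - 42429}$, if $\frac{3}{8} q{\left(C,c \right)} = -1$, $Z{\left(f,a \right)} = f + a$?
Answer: $- \frac{7325279}{280720} \approx -26.095$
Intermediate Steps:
$Z{\left(f,a \right)} = a + f$
$q{\left(C,c \right)} = - \frac{8}{3}$ ($q{\left(C,c \right)} = \frac{8}{3} \left(-1\right) = - \frac{8}{3}$)
$T{\left(G \right)} = - \frac{6375}{232}$ ($T{\left(G \right)} = \frac{65}{- \frac{8}{3}} - \frac{90}{29} = 65 \left(- \frac{3}{8}\right) - \frac{90}{29} = - \frac{195}{8} - \frac{90}{29} = - \frac{6375}{232}$)
$\frac{-31547 + T{\left(Z{\left(-10,-8 \right)} \right)}}{43639 - 42429} = \frac{-31547 - \frac{6375}{232}}{43639 - 42429} = - \frac{7325279}{232 \cdot 1210} = \left(- \frac{7325279}{232}\right) \frac{1}{1210} = - \frac{7325279}{280720}$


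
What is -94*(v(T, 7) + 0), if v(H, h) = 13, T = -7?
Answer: -1222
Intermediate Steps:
-94*(v(T, 7) + 0) = -94*(13 + 0) = -94*13 = -1222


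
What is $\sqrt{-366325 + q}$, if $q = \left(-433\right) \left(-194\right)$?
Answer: $i \sqrt{282323} \approx 531.34 i$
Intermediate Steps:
$q = 84002$
$\sqrt{-366325 + q} = \sqrt{-366325 + 84002} = \sqrt{-282323} = i \sqrt{282323}$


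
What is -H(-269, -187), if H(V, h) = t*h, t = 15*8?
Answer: 22440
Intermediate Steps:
t = 120
H(V, h) = 120*h
-H(-269, -187) = -120*(-187) = -1*(-22440) = 22440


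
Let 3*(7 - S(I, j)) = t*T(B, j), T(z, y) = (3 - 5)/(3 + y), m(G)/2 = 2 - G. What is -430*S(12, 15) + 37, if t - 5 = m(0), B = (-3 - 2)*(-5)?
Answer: -9349/3 ≈ -3116.3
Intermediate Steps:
B = 25 (B = -5*(-5) = 25)
m(G) = 4 - 2*G (m(G) = 2*(2 - G) = 4 - 2*G)
t = 9 (t = 5 + (4 - 2*0) = 5 + (4 + 0) = 5 + 4 = 9)
T(z, y) = -2/(3 + y)
S(I, j) = 7 + 6/(3 + j) (S(I, j) = 7 - 3*(-2/(3 + j)) = 7 - (-6)/(3 + j) = 7 + 6/(3 + j))
-430*S(12, 15) + 37 = -430*(27 + 7*15)/(3 + 15) + 37 = -430*(27 + 105)/18 + 37 = -215*132/9 + 37 = -430*22/3 + 37 = -9460/3 + 37 = -9349/3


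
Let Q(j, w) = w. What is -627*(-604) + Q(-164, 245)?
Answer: 378953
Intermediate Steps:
-627*(-604) + Q(-164, 245) = -627*(-604) + 245 = 378708 + 245 = 378953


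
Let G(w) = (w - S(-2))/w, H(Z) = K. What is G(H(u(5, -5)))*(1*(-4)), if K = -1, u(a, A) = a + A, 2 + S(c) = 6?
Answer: -20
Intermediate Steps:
S(c) = 4 (S(c) = -2 + 6 = 4)
u(a, A) = A + a
H(Z) = -1
G(w) = (-4 + w)/w (G(w) = (w - 1*4)/w = (w - 4)/w = (-4 + w)/w)
G(H(u(5, -5)))*(1*(-4)) = ((-4 - 1)/(-1))*(1*(-4)) = -1*(-5)*(-4) = 5*(-4) = -20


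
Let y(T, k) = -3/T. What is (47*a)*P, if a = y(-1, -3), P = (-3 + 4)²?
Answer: 141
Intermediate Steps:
P = 1 (P = 1² = 1)
a = 3 (a = -3/(-1) = -3*(-1) = 3)
(47*a)*P = (47*3)*1 = 141*1 = 141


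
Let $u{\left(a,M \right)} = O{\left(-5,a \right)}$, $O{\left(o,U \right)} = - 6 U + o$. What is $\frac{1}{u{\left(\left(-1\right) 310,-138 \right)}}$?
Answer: $\frac{1}{1855} \approx 0.00053908$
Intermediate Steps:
$O{\left(o,U \right)} = o - 6 U$
$u{\left(a,M \right)} = -5 - 6 a$
$\frac{1}{u{\left(\left(-1\right) 310,-138 \right)}} = \frac{1}{-5 - 6 \left(\left(-1\right) 310\right)} = \frac{1}{-5 - -1860} = \frac{1}{-5 + 1860} = \frac{1}{1855}$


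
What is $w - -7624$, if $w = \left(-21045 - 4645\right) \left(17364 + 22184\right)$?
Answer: $-1015980496$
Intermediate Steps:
$w = -1015988120$ ($w = \left(-25690\right) 39548 = -1015988120$)
$w - -7624 = -1015988120 - -7624 = -1015988120 + 7624 = -1015980496$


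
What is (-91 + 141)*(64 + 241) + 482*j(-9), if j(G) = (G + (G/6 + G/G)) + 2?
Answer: 11635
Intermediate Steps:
j(G) = 3 + 7*G/6 (j(G) = (G + (G*(⅙) + 1)) + 2 = (G + (G/6 + 1)) + 2 = (G + (1 + G/6)) + 2 = (1 + 7*G/6) + 2 = 3 + 7*G/6)
(-91 + 141)*(64 + 241) + 482*j(-9) = (-91 + 141)*(64 + 241) + 482*(3 + (7/6)*(-9)) = 50*305 + 482*(3 - 21/2) = 15250 + 482*(-15/2) = 15250 - 3615 = 11635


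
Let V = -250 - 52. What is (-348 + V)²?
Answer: 422500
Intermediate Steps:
V = -302
(-348 + V)² = (-348 - 302)² = (-650)² = 422500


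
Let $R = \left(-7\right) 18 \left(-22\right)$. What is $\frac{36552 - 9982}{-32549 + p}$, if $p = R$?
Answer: $- \frac{26570}{29777} \approx -0.8923$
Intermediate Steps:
$R = 2772$ ($R = \left(-126\right) \left(-22\right) = 2772$)
$p = 2772$
$\frac{36552 - 9982}{-32549 + p} = \frac{36552 - 9982}{-32549 + 2772} = \frac{36552 - 9982}{-29777} = 26570 \left(- \frac{1}{29777}\right) = - \frac{26570}{29777}$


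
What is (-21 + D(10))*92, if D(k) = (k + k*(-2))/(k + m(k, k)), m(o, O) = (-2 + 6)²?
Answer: -25576/13 ≈ -1967.4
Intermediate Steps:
m(o, O) = 16 (m(o, O) = 4² = 16)
D(k) = -k/(16 + k) (D(k) = (k + k*(-2))/(k + 16) = (k - 2*k)/(16 + k) = (-k)/(16 + k) = -k/(16 + k))
(-21 + D(10))*92 = (-21 - 1*10/(16 + 10))*92 = (-21 - 1*10/26)*92 = (-21 - 1*10*1/26)*92 = (-21 - 5/13)*92 = -278/13*92 = -25576/13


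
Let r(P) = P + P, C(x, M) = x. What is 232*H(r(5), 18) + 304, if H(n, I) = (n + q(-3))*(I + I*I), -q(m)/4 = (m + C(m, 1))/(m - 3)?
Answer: 476368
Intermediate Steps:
r(P) = 2*P
q(m) = -8*m/(-3 + m) (q(m) = -4*(m + m)/(m - 3) = -4*2*m/(-3 + m) = -8*m/(-3 + m))
H(n, I) = (-4 + n)*(I + I²) (H(n, I) = (n - 8*(-3)/(-3 - 3))*(I + I*I) = (n - 8*(-3)/(-6))*(I + I²) = (n - 8*(-3)*(-⅙))*(I + I²) = (n - 4)*(I + I²) = (-4 + n)*(I + I²))
232*H(r(5), 18) + 304 = 232*(18*(-4 + 2*5 - 4*18 + 18*(2*5))) + 304 = 232*(18*(-4 + 10 - 72 + 18*10)) + 304 = 232*(18*(-4 + 10 - 72 + 180)) + 304 = 232*(18*114) + 304 = 232*2052 + 304 = 476064 + 304 = 476368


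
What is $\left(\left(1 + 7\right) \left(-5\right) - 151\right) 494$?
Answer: $-94354$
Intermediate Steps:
$\left(\left(1 + 7\right) \left(-5\right) - 151\right) 494 = \left(8 \left(-5\right) - 151\right) 494 = \left(-40 - 151\right) 494 = \left(-191\right) 494 = -94354$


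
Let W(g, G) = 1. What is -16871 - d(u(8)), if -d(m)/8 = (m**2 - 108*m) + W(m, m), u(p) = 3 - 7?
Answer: -13279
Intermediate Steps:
u(p) = -4
d(m) = -8 - 8*m**2 + 864*m (d(m) = -8*((m**2 - 108*m) + 1) = -8*(1 + m**2 - 108*m) = -8 - 8*m**2 + 864*m)
-16871 - d(u(8)) = -16871 - (-8 - 8*(-4)**2 + 864*(-4)) = -16871 - (-8 - 8*16 - 3456) = -16871 - (-8 - 128 - 3456) = -16871 - 1*(-3592) = -16871 + 3592 = -13279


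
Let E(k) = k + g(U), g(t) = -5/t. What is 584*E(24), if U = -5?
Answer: 14600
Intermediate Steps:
E(k) = 1 + k (E(k) = k - 5/(-5) = k - 5*(-⅕) = k + 1 = 1 + k)
584*E(24) = 584*(1 + 24) = 584*25 = 14600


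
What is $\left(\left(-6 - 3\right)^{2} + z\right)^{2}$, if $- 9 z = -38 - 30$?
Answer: $\frac{635209}{81} \approx 7842.1$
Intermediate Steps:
$z = \frac{68}{9}$ ($z = - \frac{-38 - 30}{9} = \left(- \frac{1}{9}\right) \left(-68\right) = \frac{68}{9} \approx 7.5556$)
$\left(\left(-6 - 3\right)^{2} + z\right)^{2} = \left(\left(-6 - 3\right)^{2} + \frac{68}{9}\right)^{2} = \left(\left(-9\right)^{2} + \frac{68}{9}\right)^{2} = \left(81 + \frac{68}{9}\right)^{2} = \left(\frac{797}{9}\right)^{2} = \frac{635209}{81}$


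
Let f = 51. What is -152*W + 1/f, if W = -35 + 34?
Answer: 7753/51 ≈ 152.02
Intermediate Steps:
W = -1
-152*W + 1/f = -152*(-1) + 1/51 = 152 + 1/51 = 7753/51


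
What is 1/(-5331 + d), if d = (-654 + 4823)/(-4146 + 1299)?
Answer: -2847/15181526 ≈ -0.00018753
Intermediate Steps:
d = -4169/2847 (d = 4169/(-2847) = 4169*(-1/2847) = -4169/2847 ≈ -1.4643)
1/(-5331 + d) = 1/(-5331 - 4169/2847) = 1/(-15181526/2847) = -2847/15181526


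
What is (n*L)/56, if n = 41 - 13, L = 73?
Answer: 73/2 ≈ 36.500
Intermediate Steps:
n = 28
(n*L)/56 = (28*73)/56 = 2044*(1/56) = 73/2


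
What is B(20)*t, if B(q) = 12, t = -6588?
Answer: -79056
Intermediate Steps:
B(20)*t = 12*(-6588) = -79056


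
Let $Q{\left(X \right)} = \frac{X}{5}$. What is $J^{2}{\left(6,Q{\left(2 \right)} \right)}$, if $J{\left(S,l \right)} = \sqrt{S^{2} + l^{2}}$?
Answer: $\frac{904}{25} \approx 36.16$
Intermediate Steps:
$Q{\left(X \right)} = \frac{X}{5}$ ($Q{\left(X \right)} = X \frac{1}{5} = \frac{X}{5}$)
$J^{2}{\left(6,Q{\left(2 \right)} \right)} = \left(\sqrt{6^{2} + \left(\frac{1}{5} \cdot 2\right)^{2}}\right)^{2} = \left(\sqrt{36 + \left(\frac{2}{5}\right)^{2}}\right)^{2} = \left(\sqrt{36 + \frac{4}{25}}\right)^{2} = \left(\sqrt{\frac{904}{25}}\right)^{2} = \left(\frac{2 \sqrt{226}}{5}\right)^{2} = \frac{904}{25}$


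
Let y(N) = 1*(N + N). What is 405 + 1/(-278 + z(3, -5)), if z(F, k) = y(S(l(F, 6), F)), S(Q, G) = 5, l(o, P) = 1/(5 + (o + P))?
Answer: 108539/268 ≈ 405.00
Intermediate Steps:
l(o, P) = 1/(5 + P + o) (l(o, P) = 1/(5 + (P + o)) = 1/(5 + P + o))
y(N) = 2*N (y(N) = 1*(2*N) = 2*N)
z(F, k) = 10 (z(F, k) = 2*5 = 10)
405 + 1/(-278 + z(3, -5)) = 405 + 1/(-278 + 10) = 405 + 1/(-268) = 405 - 1/268 = 108539/268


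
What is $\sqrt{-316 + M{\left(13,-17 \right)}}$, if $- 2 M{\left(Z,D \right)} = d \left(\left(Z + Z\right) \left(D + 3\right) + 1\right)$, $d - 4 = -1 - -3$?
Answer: $\sqrt{773} \approx 27.803$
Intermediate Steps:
$d = 6$ ($d = 4 - -2 = 4 + \left(-1 + 3\right) = 4 + 2 = 6$)
$M{\left(Z,D \right)} = -3 - 6 Z \left(3 + D\right)$ ($M{\left(Z,D \right)} = - \frac{6 \left(\left(Z + Z\right) \left(D + 3\right) + 1\right)}{2} = - \frac{6 \left(2 Z \left(3 + D\right) + 1\right)}{2} = - \frac{6 \left(1 + 2 Z \left(3 + D\right)\right)}{2} = - \frac{6 + 12 Z \left(3 + D\right)}{2} = -3 - 6 Z \left(3 + D\right)$)
$\sqrt{-316 + M{\left(13,-17 \right)}} = \sqrt{-316 - \left(237 - 1326\right)} = \sqrt{-316 - -1089} = \sqrt{-316 + 1089} = \sqrt{773}$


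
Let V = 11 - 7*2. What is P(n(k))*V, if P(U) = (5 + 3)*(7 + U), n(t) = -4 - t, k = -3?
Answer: -144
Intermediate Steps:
V = -3 (V = 11 - 14 = -3)
P(U) = 56 + 8*U (P(U) = 8*(7 + U) = 56 + 8*U)
P(n(k))*V = (56 + 8*(-4 - 1*(-3)))*(-3) = (56 + 8*(-4 + 3))*(-3) = (56 + 8*(-1))*(-3) = (56 - 8)*(-3) = 48*(-3) = -144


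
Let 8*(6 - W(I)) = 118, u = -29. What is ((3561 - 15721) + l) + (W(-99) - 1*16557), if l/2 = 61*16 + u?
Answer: -107327/4 ≈ -26832.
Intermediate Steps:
W(I) = -35/4 (W(I) = 6 - 1/8*118 = 6 - 59/4 = -35/4)
l = 1894 (l = 2*(61*16 - 29) = 2*(976 - 29) = 2*947 = 1894)
((3561 - 15721) + l) + (W(-99) - 1*16557) = ((3561 - 15721) + 1894) + (-35/4 - 1*16557) = (-12160 + 1894) + (-35/4 - 16557) = -10266 - 66263/4 = -107327/4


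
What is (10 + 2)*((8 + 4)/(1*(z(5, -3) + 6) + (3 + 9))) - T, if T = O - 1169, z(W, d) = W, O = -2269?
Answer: 79218/23 ≈ 3444.3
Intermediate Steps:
T = -3438 (T = -2269 - 1169 = -3438)
(10 + 2)*((8 + 4)/(1*(z(5, -3) + 6) + (3 + 9))) - T = (10 + 2)*((8 + 4)/(1*(5 + 6) + (3 + 9))) - 1*(-3438) = 12*(12/(1*11 + 12)) + 3438 = 12*(12/(11 + 12)) + 3438 = 12*(12/23) + 3438 = 144/23 + 3438 = 79218/23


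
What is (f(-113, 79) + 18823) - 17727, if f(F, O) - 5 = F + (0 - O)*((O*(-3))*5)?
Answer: 94603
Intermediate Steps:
f(F, O) = 5 + F + 15*O² (f(F, O) = 5 + (F + (0 - O)*((O*(-3))*5)) = 5 + (F + (-O)*(-3*O*5)) = 5 + (F + (-O)*(-15*O)) = 5 + (F + 15*O²) = 5 + F + 15*O²)
(f(-113, 79) + 18823) - 17727 = ((5 - 113 + 15*79²) + 18823) - 17727 = ((5 - 113 + 15*6241) + 18823) - 17727 = ((5 - 113 + 93615) + 18823) - 17727 = (93507 + 18823) - 17727 = 112330 - 17727 = 94603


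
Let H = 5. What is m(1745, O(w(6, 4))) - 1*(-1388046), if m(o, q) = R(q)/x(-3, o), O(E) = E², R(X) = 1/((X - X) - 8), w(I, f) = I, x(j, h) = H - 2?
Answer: 33313103/24 ≈ 1.3880e+6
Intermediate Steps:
x(j, h) = 3 (x(j, h) = 5 - 2 = 3)
R(X) = -⅛ (R(X) = 1/(0 - 8) = 1/(-8) = -⅛)
m(o, q) = -1/24 (m(o, q) = -⅛/3 = (⅓)*(-⅛) = -1/24)
m(1745, O(w(6, 4))) - 1*(-1388046) = -1/24 - 1*(-1388046) = -1/24 + 1388046 = 33313103/24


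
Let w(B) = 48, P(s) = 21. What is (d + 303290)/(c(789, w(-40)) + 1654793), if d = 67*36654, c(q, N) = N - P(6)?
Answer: 689777/413705 ≈ 1.6673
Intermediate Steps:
c(q, N) = -21 + N (c(q, N) = N - 1*21 = N - 21 = -21 + N)
d = 2455818
(d + 303290)/(c(789, w(-40)) + 1654793) = (2455818 + 303290)/((-21 + 48) + 1654793) = 2759108/(27 + 1654793) = 2759108/1654820 = 2759108*(1/1654820) = 689777/413705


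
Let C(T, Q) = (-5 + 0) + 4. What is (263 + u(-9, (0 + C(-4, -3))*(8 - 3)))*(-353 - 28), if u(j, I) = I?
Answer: -98298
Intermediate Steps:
C(T, Q) = -1 (C(T, Q) = -5 + 4 = -1)
(263 + u(-9, (0 + C(-4, -3))*(8 - 3)))*(-353 - 28) = (263 + (0 - 1)*(8 - 3))*(-353 - 28) = (263 - 1*5)*(-381) = (263 - 5)*(-381) = 258*(-381) = -98298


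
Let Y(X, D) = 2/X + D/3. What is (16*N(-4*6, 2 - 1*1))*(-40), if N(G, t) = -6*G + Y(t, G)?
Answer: -88320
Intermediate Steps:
Y(X, D) = 2/X + D/3 (Y(X, D) = 2/X + D*(⅓) = 2/X + D/3)
N(G, t) = 2/t - 17*G/3 (N(G, t) = -6*G + (2/t + G/3) = 2/t - 17*G/3)
(16*N(-4*6, 2 - 1*1))*(-40) = (16*(2/(2 - 1*1) - (-68)*6/3))*(-40) = (16*(2/(2 - 1) - 17/3*(-24)))*(-40) = (16*(2/1 + 136))*(-40) = (16*(2*1 + 136))*(-40) = (16*(2 + 136))*(-40) = (16*138)*(-40) = 2208*(-40) = -88320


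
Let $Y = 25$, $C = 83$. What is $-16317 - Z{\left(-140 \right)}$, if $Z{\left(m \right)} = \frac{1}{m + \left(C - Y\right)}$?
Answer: $- \frac{1337993}{82} \approx -16317.0$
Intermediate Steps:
$Z{\left(m \right)} = \frac{1}{58 + m}$ ($Z{\left(m \right)} = \frac{1}{m + \left(83 - 25\right)} = \frac{1}{m + 58} = \frac{1}{58 + m}$)
$-16317 - Z{\left(-140 \right)} = -16317 - \frac{1}{58 - 140} = -16317 - \frac{1}{-82} = -16317 - - \frac{1}{82} = -16317 + \frac{1}{82} = - \frac{1337993}{82}$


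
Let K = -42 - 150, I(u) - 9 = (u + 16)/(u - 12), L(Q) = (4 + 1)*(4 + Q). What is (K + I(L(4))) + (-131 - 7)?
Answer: -319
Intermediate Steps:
L(Q) = 20 + 5*Q (L(Q) = 5*(4 + Q) = 20 + 5*Q)
I(u) = 9 + (16 + u)/(-12 + u) (I(u) = 9 + (u + 16)/(u - 12) = 9 + (16 + u)/(-12 + u))
K = -192
(K + I(L(4))) + (-131 - 7) = (-192 + 2*(-46 + 5*(20 + 5*4))/(-12 + (20 + 5*4))) + (-131 - 7) = (-192 + 2*(-46 + 5*(20 + 20))/(-12 + (20 + 20))) - 138 = (-192 + 2*(-46 + 5*40)/(-12 + 40)) - 138 = (-192 + 2*(-46 + 200)/28) - 138 = (-192 + 2*(1/28)*154) - 138 = (-192 + 11) - 138 = -181 - 138 = -319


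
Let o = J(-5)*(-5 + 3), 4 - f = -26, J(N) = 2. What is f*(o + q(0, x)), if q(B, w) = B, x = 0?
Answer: -120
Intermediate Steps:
f = 30 (f = 4 - 1*(-26) = 4 + 26 = 30)
o = -4 (o = 2*(-5 + 3) = 2*(-2) = -4)
f*(o + q(0, x)) = 30*(-4 + 0) = 30*(-4) = -120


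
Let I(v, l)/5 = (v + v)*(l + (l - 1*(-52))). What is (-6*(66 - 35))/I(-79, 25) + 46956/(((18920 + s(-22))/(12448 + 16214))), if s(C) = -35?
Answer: 1204986977093/16908370 ≈ 71266.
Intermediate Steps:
I(v, l) = 10*v*(52 + 2*l) (I(v, l) = 5*((v + v)*(l + (l - 1*(-52)))) = 5*((2*v)*(l + (l + 52))) = 5*((2*v)*(l + (52 + l))) = 5*((2*v)*(52 + 2*l)) = 5*(2*v*(52 + 2*l)) = 10*v*(52 + 2*l))
(-6*(66 - 35))/I(-79, 25) + 46956/(((18920 + s(-22))/(12448 + 16214))) = (-6*(66 - 35))/((20*(-79)*(26 + 25))) + 46956/(((18920 - 35)/(12448 + 16214))) = (-6*31)/((20*(-79)*51)) + 46956/((18885/28662)) = -186/(-80580) + 46956/((18885*(1/28662))) = -186*(-1/80580) + 46956/(6295/9554) = 31/13430 + 46956*(9554/6295) = 31/13430 + 448617624/6295 = 1204986977093/16908370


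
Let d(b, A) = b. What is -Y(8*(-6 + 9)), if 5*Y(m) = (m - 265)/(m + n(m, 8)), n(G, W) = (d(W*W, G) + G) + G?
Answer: 241/680 ≈ 0.35441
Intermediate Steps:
n(G, W) = W² + 2*G (n(G, W) = (W*W + G) + G = (W² + G) + G = (G + W²) + G = W² + 2*G)
Y(m) = (-265 + m)/(5*(64 + 3*m)) (Y(m) = ((m - 265)/(m + (8² + 2*m)))/5 = ((-265 + m)/(m + (64 + 2*m)))/5 = ((-265 + m)/(64 + 3*m))/5 = (-265 + m)/(5*(64 + 3*m)))
-Y(8*(-6 + 9)) = -(-265 + 8*(-6 + 9))/(5*(64 + 3*(8*(-6 + 9)))) = -(-265 + 8*3)/(5*(64 + 3*(8*3))) = -(-265 + 24)/(5*(64 + 3*24)) = -(-241)/(5*(64 + 72)) = -(-241)/(5*136) = -1*(-241/680) = 241/680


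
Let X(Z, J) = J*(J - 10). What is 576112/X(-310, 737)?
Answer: 576112/535799 ≈ 1.0752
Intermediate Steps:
X(Z, J) = J*(-10 + J)
576112/X(-310, 737) = 576112/((737*(-10 + 737))) = 576112/((737*727)) = 576112/535799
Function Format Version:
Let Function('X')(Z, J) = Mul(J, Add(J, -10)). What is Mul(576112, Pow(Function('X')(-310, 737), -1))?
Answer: Rational(576112, 535799) ≈ 1.0752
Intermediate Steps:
Function('X')(Z, J) = Mul(J, Add(-10, J))
Mul(576112, Pow(Function('X')(-310, 737), -1)) = Mul(576112, Pow(Mul(737, Add(-10, 737)), -1)) = Mul(576112, Pow(Mul(737, 727), -1)) = Mul(576112, Pow(535799, -1)) = Mul(576112, Rational(1, 535799)) = Rational(576112, 535799)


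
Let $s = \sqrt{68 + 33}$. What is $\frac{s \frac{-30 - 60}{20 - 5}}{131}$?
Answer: $- \frac{6 \sqrt{101}}{131} \approx -0.4603$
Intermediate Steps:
$s = \sqrt{101} \approx 10.05$
$\frac{s \frac{-30 - 60}{20 - 5}}{131} = \frac{\sqrt{101} \frac{-30 - 60}{20 - 5}}{131} = \sqrt{101} \left(- \frac{90}{15}\right) \frac{1}{131} = \sqrt{101} \left(\left(-90\right) \frac{1}{15}\right) \frac{1}{131} = \sqrt{101} \left(-6\right) \frac{1}{131} = - 6 \sqrt{101} \cdot \frac{1}{131} = - \frac{6 \sqrt{101}}{131}$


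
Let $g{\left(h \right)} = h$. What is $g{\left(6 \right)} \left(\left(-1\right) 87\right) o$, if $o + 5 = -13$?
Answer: $9396$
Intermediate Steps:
$o = -18$ ($o = -5 - 13 = -18$)
$g{\left(6 \right)} \left(\left(-1\right) 87\right) o = 6 \left(\left(-1\right) 87\right) \left(-18\right) = 6 \left(-87\right) \left(-18\right) = \left(-522\right) \left(-18\right) = 9396$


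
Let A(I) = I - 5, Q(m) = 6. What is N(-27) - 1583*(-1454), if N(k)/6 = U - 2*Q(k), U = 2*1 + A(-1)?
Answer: 2301586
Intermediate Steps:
A(I) = -5 + I
U = -4 (U = 2*1 + (-5 - 1) = 2 - 6 = -4)
N(k) = -96 (N(k) = 6*(-4 - 2*6) = 6*(-4 - 12) = 6*(-16) = -96)
N(-27) - 1583*(-1454) = -96 - 1583*(-1454) = -96 + 2301682 = 2301586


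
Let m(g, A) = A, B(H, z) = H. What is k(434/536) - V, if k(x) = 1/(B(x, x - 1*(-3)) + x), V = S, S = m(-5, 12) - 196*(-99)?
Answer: -4213138/217 ≈ -19415.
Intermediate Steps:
S = 19416 (S = 12 - 196*(-99) = 12 + 19404 = 19416)
V = 19416
k(x) = 1/(2*x) (k(x) = 1/(x + x) = 1/(2*x))
k(434/536) - V = 1/(2*((434/536))) - 1*19416 = 1/(2*((434*(1/536)))) - 19416 = 1/(2*(217/268)) - 19416 = (½)*(268/217) - 19416 = 134/217 - 19416 = -4213138/217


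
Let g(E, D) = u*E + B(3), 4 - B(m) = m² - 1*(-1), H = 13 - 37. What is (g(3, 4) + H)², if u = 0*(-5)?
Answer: 900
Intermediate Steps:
u = 0
H = -24
B(m) = 3 - m² (B(m) = 4 - (m² - 1*(-1)) = 4 - (m² + 1) = 4 - (1 + m²) = 4 + (-1 - m²) = 3 - m²)
g(E, D) = -6 (g(E, D) = 0*E + (3 - 1*3²) = 0 + (3 - 1*9) = 0 + (3 - 9) = 0 - 6 = -6)
(g(3, 4) + H)² = (-6 - 24)² = (-30)² = 900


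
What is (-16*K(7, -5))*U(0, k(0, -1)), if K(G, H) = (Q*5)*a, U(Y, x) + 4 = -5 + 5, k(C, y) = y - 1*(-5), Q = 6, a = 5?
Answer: 9600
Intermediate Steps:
k(C, y) = 5 + y (k(C, y) = y + 5 = 5 + y)
U(Y, x) = -4 (U(Y, x) = -4 + (-5 + 5) = -4 + 0 = -4)
K(G, H) = 150 (K(G, H) = (6*5)*5 = 30*5 = 150)
(-16*K(7, -5))*U(0, k(0, -1)) = -16*150*(-4) = -2400*(-4) = 9600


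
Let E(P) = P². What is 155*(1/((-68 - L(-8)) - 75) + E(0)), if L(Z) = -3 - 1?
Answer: -155/139 ≈ -1.1151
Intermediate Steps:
L(Z) = -4
155*(1/((-68 - L(-8)) - 75) + E(0)) = 155*(1/((-68 - 1*(-4)) - 75) + 0²) = 155*(1/((-68 + 4) - 75) + 0) = 155*(1/(-64 - 75) + 0) = 155*(1/(-139) + 0) = 155*(-1/139 + 0) = 155*(-1/139) = -155/139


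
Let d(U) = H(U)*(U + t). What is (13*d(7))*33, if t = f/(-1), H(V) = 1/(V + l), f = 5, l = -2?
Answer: 858/5 ≈ 171.60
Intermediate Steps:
H(V) = 1/(-2 + V) (H(V) = 1/(V - 2) = 1/(-2 + V))
t = -5 (t = 5/(-1) = 5*(-1) = -5)
d(U) = (-5 + U)/(-2 + U) (d(U) = (U - 5)/(-2 + U) = (-5 + U)/(-2 + U))
(13*d(7))*33 = (13*((-5 + 7)/(-2 + 7)))*33 = (13*(2/5))*33 = (26/5)*33 = 858/5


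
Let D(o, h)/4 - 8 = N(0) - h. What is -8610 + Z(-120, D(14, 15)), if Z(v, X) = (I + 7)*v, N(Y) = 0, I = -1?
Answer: -9330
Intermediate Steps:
D(o, h) = 32 - 4*h (D(o, h) = 32 + 4*(0 - h) = 32 + 4*(-h) = 32 - 4*h)
Z(v, X) = 6*v (Z(v, X) = (-1 + 7)*v = 6*v)
-8610 + Z(-120, D(14, 15)) = -8610 + 6*(-120) = -8610 - 720 = -9330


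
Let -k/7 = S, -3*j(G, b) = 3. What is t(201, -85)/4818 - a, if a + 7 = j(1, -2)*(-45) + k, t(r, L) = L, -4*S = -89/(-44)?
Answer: -1601789/38544 ≈ -41.557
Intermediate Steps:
S = -89/176 (S = -(-89)/(4*(-44)) = -(-89)*(-1)/(4*44) = -¼*89/44 = -89/176 ≈ -0.50568)
j(G, b) = -1 (j(G, b) = -⅓*3 = -1)
k = 623/176 (k = -7*(-89/176) = 623/176 ≈ 3.5398)
a = 7311/176 (a = -7 + (-1*(-45) + 623/176) = -7 + (45 + 623/176) = -7 + 8543/176 = 7311/176 ≈ 41.540)
t(201, -85)/4818 - a = -85/4818 - 1*7311/176 = -85*1/4818 - 7311/176 = -85/4818 - 7311/176 = -1601789/38544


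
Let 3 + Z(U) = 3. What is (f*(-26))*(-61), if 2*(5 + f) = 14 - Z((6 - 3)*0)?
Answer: 3172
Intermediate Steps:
Z(U) = 0 (Z(U) = -3 + 3 = 0)
f = 2 (f = -5 + (14 - 1*0)/2 = -5 + (14 + 0)/2 = -5 + (½)*14 = -5 + 7 = 2)
(f*(-26))*(-61) = (2*(-26))*(-61) = -52*(-61) = 3172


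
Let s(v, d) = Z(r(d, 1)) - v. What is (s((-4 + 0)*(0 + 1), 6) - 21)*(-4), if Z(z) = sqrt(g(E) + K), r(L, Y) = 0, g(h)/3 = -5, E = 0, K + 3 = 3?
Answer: 68 - 4*I*sqrt(15) ≈ 68.0 - 15.492*I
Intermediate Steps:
K = 0 (K = -3 + 3 = 0)
g(h) = -15 (g(h) = 3*(-5) = -15)
Z(z) = I*sqrt(15) (Z(z) = sqrt(-15 + 0) = sqrt(-15) = I*sqrt(15))
s(v, d) = -v + I*sqrt(15) (s(v, d) = I*sqrt(15) - v = -v + I*sqrt(15))
(s((-4 + 0)*(0 + 1), 6) - 21)*(-4) = ((-(-4 + 0)*(0 + 1) + I*sqrt(15)) - 21)*(-4) = ((-(-4) + I*sqrt(15)) - 21)*(-4) = ((-1*(-4) + I*sqrt(15)) - 21)*(-4) = ((4 + I*sqrt(15)) - 21)*(-4) = (-17 + I*sqrt(15))*(-4) = 68 - 4*I*sqrt(15)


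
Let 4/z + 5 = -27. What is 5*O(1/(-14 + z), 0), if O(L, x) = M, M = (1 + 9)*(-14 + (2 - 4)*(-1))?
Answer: -600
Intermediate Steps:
z = -1/8 (z = 4/(-5 - 27) = 4/(-32) = 4*(-1/32) = -1/8 ≈ -0.12500)
M = -120 (M = 10*(-14 - 2*(-1)) = 10*(-14 + 2) = 10*(-12) = -120)
O(L, x) = -120
5*O(1/(-14 + z), 0) = 5*(-120) = -600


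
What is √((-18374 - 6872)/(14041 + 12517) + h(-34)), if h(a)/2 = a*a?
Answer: 15*√36962503/1897 ≈ 48.073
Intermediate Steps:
h(a) = 2*a² (h(a) = 2*(a*a) = 2*a²)
√((-18374 - 6872)/(14041 + 12517) + h(-34)) = √((-18374 - 6872)/(14041 + 12517) + 2*(-34)²) = √(-25246/26558 + 2*1156) = √(-25246*1/26558 + 2312) = √(-12623/13279 + 2312) = √(30688425/13279) = 15*√36962503/1897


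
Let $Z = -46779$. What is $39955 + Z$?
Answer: $-6824$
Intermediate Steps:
$39955 + Z = 39955 - 46779 = -6824$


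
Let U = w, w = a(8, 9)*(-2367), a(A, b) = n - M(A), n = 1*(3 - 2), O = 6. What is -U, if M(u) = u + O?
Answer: -30771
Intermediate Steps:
M(u) = 6 + u (M(u) = u + 6 = 6 + u)
n = 1 (n = 1*1 = 1)
a(A, b) = -5 - A (a(A, b) = 1 - (6 + A) = 1 + (-6 - A) = -5 - A)
w = 30771 (w = (-5 - 1*8)*(-2367) = (-5 - 8)*(-2367) = -13*(-2367) = 30771)
U = 30771
-U = -1*30771 = -30771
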